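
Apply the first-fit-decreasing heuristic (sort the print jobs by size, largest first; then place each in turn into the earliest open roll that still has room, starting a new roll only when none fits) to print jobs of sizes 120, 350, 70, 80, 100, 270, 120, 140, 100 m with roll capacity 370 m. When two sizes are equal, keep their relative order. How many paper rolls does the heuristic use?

4

Sorted descending: 350, 270, 140, 120, 120, 100, 100, 80, 70.
  350 → roll 1 (new)  [load 350/370]
  270 → roll 2 (new)  [load 270/370]
  140 → roll 3 (new)  [load 140/370]
  120 → roll 3  [load 260/370]
  120 → roll 4 (new)  [load 120/370]
  100 → roll 2  [load 370/370]
  100 → roll 3  [load 360/370]
  80 → roll 4  [load 200/370]
  70 → roll 4  [load 270/370]
4 paper rolls opened.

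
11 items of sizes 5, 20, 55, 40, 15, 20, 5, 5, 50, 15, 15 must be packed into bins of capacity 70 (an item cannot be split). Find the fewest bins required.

4

Total = 55 + 50 + 40 + 20 + 20 + 15 + 15 + 15 + 5 + 5 + 5 = 245.
Lower bound: ⌈245/70⌉ = 4 bins.
A packing using 4 bins:
  bin 1: 55 + 15 = 70
  bin 2: 50 + 20 = 70
  bin 3: 40 + 20 + 5 + 5 = 70
  bin 4: 15 + 15 + 5 = 35
This matches the lower bound, so 4 is optimal.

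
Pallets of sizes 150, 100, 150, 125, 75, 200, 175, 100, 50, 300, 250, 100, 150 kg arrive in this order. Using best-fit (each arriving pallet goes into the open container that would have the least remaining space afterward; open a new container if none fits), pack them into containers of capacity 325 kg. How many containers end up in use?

  150 → container 1 (new)  [load 150/325]
  100 → container 1  [load 250/325]
  150 → container 2 (new)  [load 150/325]
  125 → container 2  [load 275/325]
  75 → container 1  [load 325/325]
  200 → container 3 (new)  [load 200/325]
  175 → container 4 (new)  [load 175/325]
  100 → container 3  [load 300/325]
  50 → container 2  [load 325/325]
  300 → container 5 (new)  [load 300/325]
  250 → container 6 (new)  [load 250/325]
  100 → container 4  [load 275/325]
  150 → container 7 (new)  [load 150/325]
7 containers opened.

7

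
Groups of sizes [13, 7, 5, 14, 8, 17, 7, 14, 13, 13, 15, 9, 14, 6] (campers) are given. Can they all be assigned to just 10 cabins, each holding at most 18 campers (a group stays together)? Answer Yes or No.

Total = 155 campers; ⌈155/18⌉ = 9.
The bound of 9 does not rule out 10, but exhaustive search shows no assignment into 10 cabins of capacity 18 campers exists — the minimum is 11.

No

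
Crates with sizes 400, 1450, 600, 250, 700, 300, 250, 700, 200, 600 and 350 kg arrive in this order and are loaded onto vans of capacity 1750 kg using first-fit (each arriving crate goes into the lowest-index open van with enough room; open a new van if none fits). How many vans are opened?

  400 → van 1 (new)  [load 400/1750]
  1450 → van 2 (new)  [load 1450/1750]
  600 → van 1  [load 1000/1750]
  250 → van 1  [load 1250/1750]
  700 → van 3 (new)  [load 700/1750]
  300 → van 1  [load 1550/1750]
  250 → van 2  [load 1700/1750]
  700 → van 3  [load 1400/1750]
  200 → van 1  [load 1750/1750]
  600 → van 4 (new)  [load 600/1750]
  350 → van 3  [load 1750/1750]
4 vans opened.

4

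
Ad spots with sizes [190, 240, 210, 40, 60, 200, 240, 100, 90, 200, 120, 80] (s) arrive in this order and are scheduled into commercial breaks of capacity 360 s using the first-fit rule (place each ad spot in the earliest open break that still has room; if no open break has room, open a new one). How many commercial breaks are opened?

6

  190 → break 1 (new)  [load 190/360]
  240 → break 2 (new)  [load 240/360]
  210 → break 3 (new)  [load 210/360]
  40 → break 1  [load 230/360]
  60 → break 1  [load 290/360]
  200 → break 4 (new)  [load 200/360]
  240 → break 5 (new)  [load 240/360]
  100 → break 2  [load 340/360]
  90 → break 3  [load 300/360]
  200 → break 6 (new)  [load 200/360]
  120 → break 4  [load 320/360]
  80 → break 5  [load 320/360]
6 commercial breaks opened.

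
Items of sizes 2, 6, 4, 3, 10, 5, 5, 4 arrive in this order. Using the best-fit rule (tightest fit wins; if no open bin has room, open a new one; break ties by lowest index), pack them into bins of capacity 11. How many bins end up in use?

  2 → bin 1 (new)  [load 2/11]
  6 → bin 1  [load 8/11]
  4 → bin 2 (new)  [load 4/11]
  3 → bin 1  [load 11/11]
  10 → bin 3 (new)  [load 10/11]
  5 → bin 2  [load 9/11]
  5 → bin 4 (new)  [load 5/11]
  4 → bin 4  [load 9/11]
4 bins opened.

4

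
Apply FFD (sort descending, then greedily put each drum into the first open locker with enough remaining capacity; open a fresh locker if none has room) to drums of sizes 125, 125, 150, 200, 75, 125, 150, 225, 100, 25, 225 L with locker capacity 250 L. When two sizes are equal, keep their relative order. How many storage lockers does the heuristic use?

7

Sorted descending: 225, 225, 200, 150, 150, 125, 125, 125, 100, 75, 25.
  225 → locker 1 (new)  [load 225/250]
  225 → locker 2 (new)  [load 225/250]
  200 → locker 3 (new)  [load 200/250]
  150 → locker 4 (new)  [load 150/250]
  150 → locker 5 (new)  [load 150/250]
  125 → locker 6 (new)  [load 125/250]
  125 → locker 6  [load 250/250]
  125 → locker 7 (new)  [load 125/250]
  100 → locker 4  [load 250/250]
  75 → locker 5  [load 225/250]
  25 → locker 1  [load 250/250]
7 storage lockers opened.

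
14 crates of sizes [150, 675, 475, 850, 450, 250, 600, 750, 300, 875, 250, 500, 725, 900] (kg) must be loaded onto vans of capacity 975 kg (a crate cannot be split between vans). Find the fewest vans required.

9

Total = 900 + 875 + 850 + 750 + 725 + 675 + 600 + 500 + 475 + 450 + 300 + 250 + 250 + 150 = 7750 kg.
Lower bound: ⌈7750/975⌉ = 8 vans.
A packing using 9 vans:
  van 1: 900 = 900
  van 2: 875 = 875
  van 3: 850 = 850
  van 4: 750 + 150 = 900
  van 5: 725 + 250 = 975
  van 6: 675 + 300 = 975
  van 7: 600 + 250 = 850
  van 8: 500 + 475 = 975
  van 9: 450 = 450
No arrangement into 8 vans stays within capacity, so 9 is optimal.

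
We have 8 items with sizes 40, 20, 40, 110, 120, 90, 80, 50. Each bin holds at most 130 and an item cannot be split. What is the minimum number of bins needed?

5

Total = 120 + 110 + 90 + 80 + 50 + 40 + 40 + 20 = 550.
Lower bound: ⌈550/130⌉ = 5 bins.
A packing using 5 bins:
  bin 1: 120 = 120
  bin 2: 110 + 20 = 130
  bin 3: 90 + 40 = 130
  bin 4: 80 + 50 = 130
  bin 5: 40 = 40
This matches the lower bound, so 5 is optimal.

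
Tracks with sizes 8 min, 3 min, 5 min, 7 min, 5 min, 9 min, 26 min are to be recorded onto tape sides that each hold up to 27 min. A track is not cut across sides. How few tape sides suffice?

3

Total = 26 + 9 + 8 + 7 + 5 + 5 + 3 = 63 min.
Lower bound: ⌈63/27⌉ = 3 tape sides.
A packing using 3 tape sides:
  side 1: 26 = 26
  side 2: 9 + 8 + 7 + 3 = 27
  side 3: 5 + 5 = 10
This matches the lower bound, so 3 is optimal.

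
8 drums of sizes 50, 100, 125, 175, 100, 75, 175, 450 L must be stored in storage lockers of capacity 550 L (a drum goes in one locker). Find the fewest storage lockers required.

Total = 450 + 175 + 175 + 125 + 100 + 100 + 75 + 50 = 1250 L.
Lower bound: ⌈1250/550⌉ = 3 storage lockers.
A packing using 3 storage lockers:
  locker 1: 450 + 100 = 550
  locker 2: 175 + 175 + 125 + 75 = 550
  locker 3: 100 + 50 = 150
This matches the lower bound, so 3 is optimal.

3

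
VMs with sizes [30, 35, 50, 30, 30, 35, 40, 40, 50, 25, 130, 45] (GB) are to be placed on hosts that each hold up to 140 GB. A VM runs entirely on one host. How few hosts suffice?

Total = 130 + 50 + 50 + 45 + 40 + 40 + 35 + 35 + 30 + 30 + 30 + 25 = 540 GB.
Lower bound: ⌈540/140⌉ = 4 hosts.
A packing using 4 hosts:
  host 1: 130 = 130
  host 2: 50 + 50 + 40 = 140
  host 3: 45 + 40 + 30 + 25 = 140
  host 4: 35 + 35 + 30 + 30 = 130
This matches the lower bound, so 4 is optimal.

4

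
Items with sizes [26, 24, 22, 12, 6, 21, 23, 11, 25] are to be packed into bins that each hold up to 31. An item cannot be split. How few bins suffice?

7

Total = 26 + 25 + 24 + 23 + 22 + 21 + 12 + 11 + 6 = 170.
Lower bound: ⌈170/31⌉ = 6 bins.
A packing using 7 bins:
  bin 1: 26 = 26
  bin 2: 25 + 6 = 31
  bin 3: 24 = 24
  bin 4: 23 = 23
  bin 5: 22 = 22
  bin 6: 21 = 21
  bin 7: 12 + 11 = 23
No arrangement into 6 bins stays within capacity, so 7 is optimal.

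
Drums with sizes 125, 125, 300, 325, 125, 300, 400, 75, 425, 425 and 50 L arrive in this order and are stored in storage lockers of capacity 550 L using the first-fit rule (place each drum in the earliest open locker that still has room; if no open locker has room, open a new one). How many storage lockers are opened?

  125 → locker 1 (new)  [load 125/550]
  125 → locker 1  [load 250/550]
  300 → locker 1  [load 550/550]
  325 → locker 2 (new)  [load 325/550]
  125 → locker 2  [load 450/550]
  300 → locker 3 (new)  [load 300/550]
  400 → locker 4 (new)  [load 400/550]
  75 → locker 2  [load 525/550]
  425 → locker 5 (new)  [load 425/550]
  425 → locker 6 (new)  [load 425/550]
  50 → locker 3  [load 350/550]
6 storage lockers opened.

6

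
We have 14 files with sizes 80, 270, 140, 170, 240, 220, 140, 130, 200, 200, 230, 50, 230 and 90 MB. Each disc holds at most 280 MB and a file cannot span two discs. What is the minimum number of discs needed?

Total = 270 + 240 + 230 + 230 + 220 + 200 + 200 + 170 + 140 + 140 + 130 + 90 + 80 + 50 = 2390 MB.
Lower bound: ⌈2390/280⌉ = 9 discs.
A packing using 10 discs:
  disc 1: 270 = 270
  disc 2: 240 = 240
  disc 3: 230 + 50 = 280
  disc 4: 230 = 230
  disc 5: 220 = 220
  disc 6: 200 + 80 = 280
  disc 7: 200 = 200
  disc 8: 170 + 90 = 260
  disc 9: 140 + 140 = 280
  disc 10: 130 = 130
No arrangement into 9 discs stays within capacity, so 10 is optimal.

10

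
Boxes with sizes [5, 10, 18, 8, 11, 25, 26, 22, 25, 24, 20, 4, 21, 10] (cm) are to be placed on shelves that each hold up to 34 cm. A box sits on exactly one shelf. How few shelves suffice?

Total = 26 + 25 + 25 + 24 + 22 + 21 + 20 + 18 + 11 + 10 + 10 + 8 + 5 + 4 = 229 cm.
Lower bound: ⌈229/34⌉ = 7 shelves.
Also, 8 boxes each exceed 17 cm, and no two of those can share a shelf, so at least 8 shelves are needed.
A packing using 8 shelves:
  shelf 1: 26 + 8 = 34
  shelf 2: 25 + 5 + 4 = 34
  shelf 3: 25 = 25
  shelf 4: 24 + 10 = 34
  shelf 5: 22 + 11 = 33
  shelf 6: 21 + 10 = 31
  shelf 7: 20 = 20
  shelf 8: 18 = 18
This matches the lower bound, so 8 is optimal.

8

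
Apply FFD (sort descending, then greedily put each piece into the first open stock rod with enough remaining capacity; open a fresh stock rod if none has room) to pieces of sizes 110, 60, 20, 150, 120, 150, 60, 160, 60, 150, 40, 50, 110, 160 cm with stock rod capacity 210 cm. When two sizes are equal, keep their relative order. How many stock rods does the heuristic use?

8

Sorted descending: 160, 160, 150, 150, 150, 120, 110, 110, 60, 60, 60, 50, 40, 20.
  160 → stock rod 1 (new)  [load 160/210]
  160 → stock rod 2 (new)  [load 160/210]
  150 → stock rod 3 (new)  [load 150/210]
  150 → stock rod 4 (new)  [load 150/210]
  150 → stock rod 5 (new)  [load 150/210]
  120 → stock rod 6 (new)  [load 120/210]
  110 → stock rod 7 (new)  [load 110/210]
  110 → stock rod 8 (new)  [load 110/210]
  60 → stock rod 3  [load 210/210]
  60 → stock rod 4  [load 210/210]
  60 → stock rod 5  [load 210/210]
  50 → stock rod 1  [load 210/210]
  40 → stock rod 2  [load 200/210]
  20 → stock rod 6  [load 140/210]
8 stock rods opened.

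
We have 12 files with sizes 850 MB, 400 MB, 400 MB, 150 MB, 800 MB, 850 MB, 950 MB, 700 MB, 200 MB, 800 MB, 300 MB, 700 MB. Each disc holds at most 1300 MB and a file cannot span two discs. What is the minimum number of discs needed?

Total = 950 + 850 + 850 + 800 + 800 + 700 + 700 + 400 + 400 + 300 + 200 + 150 = 7100 MB.
Lower bound: ⌈7100/1300⌉ = 6 discs.
Also, 7 files each exceed 650 MB, and no two of those can share a disc, so at least 7 discs are needed.
A packing using 7 discs:
  disc 1: 950 + 300 = 1250
  disc 2: 850 + 400 = 1250
  disc 3: 850 + 400 = 1250
  disc 4: 800 + 200 + 150 = 1150
  disc 5: 800 = 800
  disc 6: 700 = 700
  disc 7: 700 = 700
This matches the lower bound, so 7 is optimal.

7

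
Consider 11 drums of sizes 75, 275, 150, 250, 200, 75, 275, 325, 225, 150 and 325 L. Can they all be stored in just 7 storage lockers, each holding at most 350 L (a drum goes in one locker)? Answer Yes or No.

No

Total = 2325 L; ⌈2325/350⌉ = 7.
The bound of 7 does not rule out 7, but exhaustive search shows no assignment into 7 storage lockers of capacity 350 L exists — the minimum is 8.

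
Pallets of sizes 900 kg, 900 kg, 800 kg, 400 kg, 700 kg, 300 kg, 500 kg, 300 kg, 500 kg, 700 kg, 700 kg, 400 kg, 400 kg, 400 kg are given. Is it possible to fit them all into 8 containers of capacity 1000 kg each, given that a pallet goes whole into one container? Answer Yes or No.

No

Total = 7900 kg; ⌈7900/1000⌉ = 8.
The bound of 8 does not rule out 8, but exhaustive search shows no assignment into 8 containers of capacity 1000 kg exists — the minimum is 9.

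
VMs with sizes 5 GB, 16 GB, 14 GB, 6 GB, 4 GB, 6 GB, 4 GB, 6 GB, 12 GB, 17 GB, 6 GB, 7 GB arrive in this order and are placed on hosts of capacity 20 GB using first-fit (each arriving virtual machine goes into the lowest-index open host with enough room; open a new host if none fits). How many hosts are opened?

  5 → host 1 (new)  [load 5/20]
  16 → host 2 (new)  [load 16/20]
  14 → host 1  [load 19/20]
  6 → host 3 (new)  [load 6/20]
  4 → host 2  [load 20/20]
  6 → host 3  [load 12/20]
  4 → host 3  [load 16/20]
  6 → host 4 (new)  [load 6/20]
  12 → host 4  [load 18/20]
  17 → host 5 (new)  [load 17/20]
  6 → host 6 (new)  [load 6/20]
  7 → host 6  [load 13/20]
6 hosts opened.

6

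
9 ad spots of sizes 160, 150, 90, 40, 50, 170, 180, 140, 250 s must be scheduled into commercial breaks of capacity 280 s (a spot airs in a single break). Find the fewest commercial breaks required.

6

Total = 250 + 180 + 170 + 160 + 150 + 140 + 90 + 50 + 40 = 1230 s.
Lower bound: ⌈1230/280⌉ = 5 commercial breaks.
A packing using 6 commercial breaks:
  break 1: 250 = 250
  break 2: 180 + 90 = 270
  break 3: 170 + 50 + 40 = 260
  break 4: 160 = 160
  break 5: 150 = 150
  break 6: 140 = 140
No arrangement into 5 commercial breaks stays within capacity, so 6 is optimal.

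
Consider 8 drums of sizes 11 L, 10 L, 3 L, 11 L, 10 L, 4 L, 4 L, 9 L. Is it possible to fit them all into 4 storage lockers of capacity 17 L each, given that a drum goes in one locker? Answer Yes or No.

No

Total = 62 L; ⌈62/17⌉ = 4.
5 drums each exceed half the capacity and cannot share a locker, forcing at least 5 storage lockers.
At least 5 storage lockers are required, but only 4 are allowed.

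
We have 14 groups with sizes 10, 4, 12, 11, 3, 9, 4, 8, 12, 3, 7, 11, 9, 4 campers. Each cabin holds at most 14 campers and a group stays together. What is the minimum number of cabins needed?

Total = 12 + 12 + 11 + 11 + 10 + 9 + 9 + 8 + 7 + 4 + 4 + 4 + 3 + 3 = 107 campers.
Lower bound: ⌈107/14⌉ = 8 cabins.
A packing using 9 cabins:
  cabin 1: 12 = 12
  cabin 2: 12 = 12
  cabin 3: 11 + 3 = 14
  cabin 4: 11 + 3 = 14
  cabin 5: 10 + 4 = 14
  cabin 6: 9 + 4 = 13
  cabin 7: 9 + 4 = 13
  cabin 8: 8 = 8
  cabin 9: 7 = 7
No arrangement into 8 cabins stays within capacity, so 9 is optimal.

9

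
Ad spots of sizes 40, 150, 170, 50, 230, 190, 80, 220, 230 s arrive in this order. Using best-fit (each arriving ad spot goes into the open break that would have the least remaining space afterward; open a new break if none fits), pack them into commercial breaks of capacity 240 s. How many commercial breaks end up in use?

  40 → break 1 (new)  [load 40/240]
  150 → break 1  [load 190/240]
  170 → break 2 (new)  [load 170/240]
  50 → break 1  [load 240/240]
  230 → break 3 (new)  [load 230/240]
  190 → break 4 (new)  [load 190/240]
  80 → break 5 (new)  [load 80/240]
  220 → break 6 (new)  [load 220/240]
  230 → break 7 (new)  [load 230/240]
7 commercial breaks opened.

7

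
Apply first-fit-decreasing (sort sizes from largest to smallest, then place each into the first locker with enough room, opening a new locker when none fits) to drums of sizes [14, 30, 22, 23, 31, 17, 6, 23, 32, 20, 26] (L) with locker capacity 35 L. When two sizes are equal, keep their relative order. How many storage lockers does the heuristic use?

9

Sorted descending: 32, 31, 30, 26, 23, 23, 22, 20, 17, 14, 6.
  32 → locker 1 (new)  [load 32/35]
  31 → locker 2 (new)  [load 31/35]
  30 → locker 3 (new)  [load 30/35]
  26 → locker 4 (new)  [load 26/35]
  23 → locker 5 (new)  [load 23/35]
  23 → locker 6 (new)  [load 23/35]
  22 → locker 7 (new)  [load 22/35]
  20 → locker 8 (new)  [load 20/35]
  17 → locker 9 (new)  [load 17/35]
  14 → locker 8  [load 34/35]
  6 → locker 4  [load 32/35]
9 storage lockers opened.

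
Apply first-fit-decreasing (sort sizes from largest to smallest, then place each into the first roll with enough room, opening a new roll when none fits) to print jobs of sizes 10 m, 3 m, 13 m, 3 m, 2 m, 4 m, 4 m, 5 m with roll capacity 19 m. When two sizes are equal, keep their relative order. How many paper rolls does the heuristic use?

3

Sorted descending: 13, 10, 5, 4, 4, 3, 3, 2.
  13 → roll 1 (new)  [load 13/19]
  10 → roll 2 (new)  [load 10/19]
  5 → roll 1  [load 18/19]
  4 → roll 2  [load 14/19]
  4 → roll 2  [load 18/19]
  3 → roll 3 (new)  [load 3/19]
  3 → roll 3  [load 6/19]
  2 → roll 3  [load 8/19]
3 paper rolls opened.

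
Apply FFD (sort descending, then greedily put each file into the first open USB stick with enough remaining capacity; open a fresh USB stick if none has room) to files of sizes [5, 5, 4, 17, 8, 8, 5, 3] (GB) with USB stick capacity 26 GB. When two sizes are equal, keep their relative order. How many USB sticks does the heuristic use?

Sorted descending: 17, 8, 8, 5, 5, 5, 4, 3.
  17 → USB stick 1 (new)  [load 17/26]
  8 → USB stick 1  [load 25/26]
  8 → USB stick 2 (new)  [load 8/26]
  5 → USB stick 2  [load 13/26]
  5 → USB stick 2  [load 18/26]
  5 → USB stick 2  [load 23/26]
  4 → USB stick 3 (new)  [load 4/26]
  3 → USB stick 2  [load 26/26]
3 USB sticks opened.

3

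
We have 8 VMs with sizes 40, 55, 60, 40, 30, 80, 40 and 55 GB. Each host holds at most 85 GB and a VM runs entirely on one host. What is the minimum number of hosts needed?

6

Total = 80 + 60 + 55 + 55 + 40 + 40 + 40 + 30 = 400 GB.
Lower bound: ⌈400/85⌉ = 5 hosts.
A packing using 6 hosts:
  host 1: 80 = 80
  host 2: 60 = 60
  host 3: 55 + 30 = 85
  host 4: 55 = 55
  host 5: 40 + 40 = 80
  host 6: 40 = 40
No arrangement into 5 hosts stays within capacity, so 6 is optimal.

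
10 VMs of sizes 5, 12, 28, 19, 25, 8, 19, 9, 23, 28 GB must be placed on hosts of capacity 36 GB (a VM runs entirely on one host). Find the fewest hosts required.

Total = 28 + 28 + 25 + 23 + 19 + 19 + 12 + 9 + 8 + 5 = 176 GB.
Lower bound: ⌈176/36⌉ = 5 hosts.
Also, 6 VMs each exceed 18 GB, and no two of those can share a host, so at least 6 hosts are needed.
A packing using 6 hosts:
  host 1: 28 + 8 = 36
  host 2: 28 + 5 = 33
  host 3: 25 + 9 = 34
  host 4: 23 + 12 = 35
  host 5: 19 = 19
  host 6: 19 = 19
This matches the lower bound, so 6 is optimal.

6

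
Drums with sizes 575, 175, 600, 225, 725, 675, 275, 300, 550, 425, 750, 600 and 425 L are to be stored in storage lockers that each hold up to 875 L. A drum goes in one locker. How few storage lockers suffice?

8

Total = 750 + 725 + 675 + 600 + 600 + 575 + 550 + 425 + 425 + 300 + 275 + 225 + 175 = 6300 L.
Lower bound: ⌈6300/875⌉ = 8 storage lockers.
A packing using 8 storage lockers:
  locker 1: 750 = 750
  locker 2: 725 = 725
  locker 3: 675 + 175 = 850
  locker 4: 600 + 275 = 875
  locker 5: 600 + 225 = 825
  locker 6: 575 + 300 = 875
  locker 7: 550 = 550
  locker 8: 425 + 425 = 850
This matches the lower bound, so 8 is optimal.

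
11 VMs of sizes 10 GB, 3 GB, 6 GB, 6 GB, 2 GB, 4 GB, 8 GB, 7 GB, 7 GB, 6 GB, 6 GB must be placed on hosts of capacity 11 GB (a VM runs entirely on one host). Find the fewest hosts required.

8

Total = 10 + 8 + 7 + 7 + 6 + 6 + 6 + 6 + 4 + 3 + 2 = 65 GB.
Lower bound: ⌈65/11⌉ = 6 hosts.
Also, 8 VMs each exceed 11/2 GB, and no two of those can share a host, so at least 8 hosts are needed.
A packing using 8 hosts:
  host 1: 10 = 10
  host 2: 8 + 3 = 11
  host 3: 7 + 4 = 11
  host 4: 7 + 2 = 9
  host 5: 6 = 6
  host 6: 6 = 6
  host 7: 6 = 6
  host 8: 6 = 6
This matches the lower bound, so 8 is optimal.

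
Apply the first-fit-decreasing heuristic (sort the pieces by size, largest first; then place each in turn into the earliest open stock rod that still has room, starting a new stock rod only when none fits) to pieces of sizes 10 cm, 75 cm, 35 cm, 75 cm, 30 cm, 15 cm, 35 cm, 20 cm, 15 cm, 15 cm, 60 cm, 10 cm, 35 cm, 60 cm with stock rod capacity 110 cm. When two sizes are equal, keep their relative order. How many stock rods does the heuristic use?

5

Sorted descending: 75, 75, 60, 60, 35, 35, 35, 30, 20, 15, 15, 15, 10, 10.
  75 → stock rod 1 (new)  [load 75/110]
  75 → stock rod 2 (new)  [load 75/110]
  60 → stock rod 3 (new)  [load 60/110]
  60 → stock rod 4 (new)  [load 60/110]
  35 → stock rod 1  [load 110/110]
  35 → stock rod 2  [load 110/110]
  35 → stock rod 3  [load 95/110]
  30 → stock rod 4  [load 90/110]
  20 → stock rod 4  [load 110/110]
  15 → stock rod 3  [load 110/110]
  15 → stock rod 5 (new)  [load 15/110]
  15 → stock rod 5  [load 30/110]
  10 → stock rod 5  [load 40/110]
  10 → stock rod 5  [load 50/110]
5 stock rods opened.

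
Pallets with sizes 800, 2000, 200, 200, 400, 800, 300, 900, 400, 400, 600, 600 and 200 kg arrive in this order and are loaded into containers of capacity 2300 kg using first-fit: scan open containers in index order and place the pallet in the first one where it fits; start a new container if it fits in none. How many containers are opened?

4

  800 → container 1 (new)  [load 800/2300]
  2000 → container 2 (new)  [load 2000/2300]
  200 → container 1  [load 1000/2300]
  200 → container 1  [load 1200/2300]
  400 → container 1  [load 1600/2300]
  800 → container 3 (new)  [load 800/2300]
  300 → container 1  [load 1900/2300]
  900 → container 3  [load 1700/2300]
  400 → container 1  [load 2300/2300]
  400 → container 3  [load 2100/2300]
  600 → container 4 (new)  [load 600/2300]
  600 → container 4  [load 1200/2300]
  200 → container 2  [load 2200/2300]
4 containers opened.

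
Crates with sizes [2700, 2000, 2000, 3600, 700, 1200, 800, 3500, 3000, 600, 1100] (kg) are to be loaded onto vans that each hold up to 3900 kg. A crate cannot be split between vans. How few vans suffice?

6

Total = 3600 + 3500 + 3000 + 2700 + 2000 + 2000 + 1200 + 1100 + 800 + 700 + 600 = 21200 kg.
Lower bound: ⌈21200/3900⌉ = 6 vans.
A packing using 6 vans:
  van 1: 3600 = 3600
  van 2: 3500 = 3500
  van 3: 3000 + 800 = 3800
  van 4: 2700 + 1200 = 3900
  van 5: 2000 + 1100 + 700 = 3800
  van 6: 2000 + 600 = 2600
This matches the lower bound, so 6 is optimal.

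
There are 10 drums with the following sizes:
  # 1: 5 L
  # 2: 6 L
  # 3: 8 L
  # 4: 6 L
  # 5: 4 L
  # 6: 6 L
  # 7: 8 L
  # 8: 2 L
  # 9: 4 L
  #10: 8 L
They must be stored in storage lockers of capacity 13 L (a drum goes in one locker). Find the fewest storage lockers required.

5

Total = 8 + 8 + 8 + 6 + 6 + 6 + 5 + 4 + 4 + 2 = 57 L.
Lower bound: ⌈57/13⌉ = 5 storage lockers.
A packing using 5 storage lockers:
  locker 1: 8 + 5 = 13
  locker 2: 8 + 4 = 12
  locker 3: 8 + 4 = 12
  locker 4: 6 + 6 = 12
  locker 5: 6 + 2 = 8
This matches the lower bound, so 5 is optimal.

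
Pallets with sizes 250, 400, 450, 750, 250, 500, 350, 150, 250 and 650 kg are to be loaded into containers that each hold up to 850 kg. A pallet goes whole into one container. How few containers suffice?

Total = 750 + 650 + 500 + 450 + 400 + 350 + 250 + 250 + 250 + 150 = 4000 kg.
Lower bound: ⌈4000/850⌉ = 5 containers.
A packing using 5 containers:
  container 1: 750 = 750
  container 2: 650 + 150 = 800
  container 3: 500 + 350 = 850
  container 4: 450 + 400 = 850
  container 5: 250 + 250 + 250 = 750
This matches the lower bound, so 5 is optimal.

5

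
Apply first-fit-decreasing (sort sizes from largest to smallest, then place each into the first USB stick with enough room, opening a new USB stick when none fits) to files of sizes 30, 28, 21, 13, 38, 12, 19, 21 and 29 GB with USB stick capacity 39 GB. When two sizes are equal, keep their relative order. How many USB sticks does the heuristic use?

Sorted descending: 38, 30, 29, 28, 21, 21, 19, 13, 12.
  38 → USB stick 1 (new)  [load 38/39]
  30 → USB stick 2 (new)  [load 30/39]
  29 → USB stick 3 (new)  [load 29/39]
  28 → USB stick 4 (new)  [load 28/39]
  21 → USB stick 5 (new)  [load 21/39]
  21 → USB stick 6 (new)  [load 21/39]
  19 → USB stick 7 (new)  [load 19/39]
  13 → USB stick 5  [load 34/39]
  12 → USB stick 6  [load 33/39]
7 USB sticks opened.

7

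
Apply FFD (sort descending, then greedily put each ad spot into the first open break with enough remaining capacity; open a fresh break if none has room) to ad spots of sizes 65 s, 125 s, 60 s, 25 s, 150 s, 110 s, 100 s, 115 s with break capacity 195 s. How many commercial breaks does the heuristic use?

5

Sorted descending: 150, 125, 115, 110, 100, 65, 60, 25.
  150 → break 1 (new)  [load 150/195]
  125 → break 2 (new)  [load 125/195]
  115 → break 3 (new)  [load 115/195]
  110 → break 4 (new)  [load 110/195]
  100 → break 5 (new)  [load 100/195]
  65 → break 2  [load 190/195]
  60 → break 3  [load 175/195]
  25 → break 1  [load 175/195]
5 commercial breaks opened.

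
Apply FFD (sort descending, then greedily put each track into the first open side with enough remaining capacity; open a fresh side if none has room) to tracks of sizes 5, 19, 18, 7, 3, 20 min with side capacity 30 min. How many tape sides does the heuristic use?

3

Sorted descending: 20, 19, 18, 7, 5, 3.
  20 → side 1 (new)  [load 20/30]
  19 → side 2 (new)  [load 19/30]
  18 → side 3 (new)  [load 18/30]
  7 → side 1  [load 27/30]
  5 → side 2  [load 24/30]
  3 → side 1  [load 30/30]
3 tape sides opened.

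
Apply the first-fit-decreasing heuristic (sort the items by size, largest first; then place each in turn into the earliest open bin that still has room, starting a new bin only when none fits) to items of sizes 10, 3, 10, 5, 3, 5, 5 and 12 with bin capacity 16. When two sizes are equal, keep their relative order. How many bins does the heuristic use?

Sorted descending: 12, 10, 10, 5, 5, 5, 3, 3.
  12 → bin 1 (new)  [load 12/16]
  10 → bin 2 (new)  [load 10/16]
  10 → bin 3 (new)  [load 10/16]
  5 → bin 2  [load 15/16]
  5 → bin 3  [load 15/16]
  5 → bin 4 (new)  [load 5/16]
  3 → bin 1  [load 15/16]
  3 → bin 4  [load 8/16]
4 bins opened.

4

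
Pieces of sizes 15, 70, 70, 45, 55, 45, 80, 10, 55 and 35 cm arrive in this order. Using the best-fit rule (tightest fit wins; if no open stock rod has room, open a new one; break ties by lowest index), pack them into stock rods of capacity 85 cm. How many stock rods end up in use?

7

  15 → stock rod 1 (new)  [load 15/85]
  70 → stock rod 1  [load 85/85]
  70 → stock rod 2 (new)  [load 70/85]
  45 → stock rod 3 (new)  [load 45/85]
  55 → stock rod 4 (new)  [load 55/85]
  45 → stock rod 5 (new)  [load 45/85]
  80 → stock rod 6 (new)  [load 80/85]
  10 → stock rod 2  [load 80/85]
  55 → stock rod 7 (new)  [load 55/85]
  35 → stock rod 3  [load 80/85]
7 stock rods opened.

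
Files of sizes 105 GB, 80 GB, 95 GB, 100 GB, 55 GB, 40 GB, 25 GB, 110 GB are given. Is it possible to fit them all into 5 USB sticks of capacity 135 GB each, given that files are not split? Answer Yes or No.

Yes

A valid assignment using 5 USB sticks:
  USB stick 1: 110 + 25 = 135
  USB stick 2: 105 = 105
  USB stick 3: 100 = 100
  USB stick 4: 95 + 40 = 135
  USB stick 5: 80 + 55 = 135
Every load is within 135 GB, so 5 USB sticks suffice.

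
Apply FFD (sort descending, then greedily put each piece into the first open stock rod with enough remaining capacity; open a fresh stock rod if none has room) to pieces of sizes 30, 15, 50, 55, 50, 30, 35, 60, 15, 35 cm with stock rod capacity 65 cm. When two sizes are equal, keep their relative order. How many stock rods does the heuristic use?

6

Sorted descending: 60, 55, 50, 50, 35, 35, 30, 30, 15, 15.
  60 → stock rod 1 (new)  [load 60/65]
  55 → stock rod 2 (new)  [load 55/65]
  50 → stock rod 3 (new)  [load 50/65]
  50 → stock rod 4 (new)  [load 50/65]
  35 → stock rod 5 (new)  [load 35/65]
  35 → stock rod 6 (new)  [load 35/65]
  30 → stock rod 5  [load 65/65]
  30 → stock rod 6  [load 65/65]
  15 → stock rod 3  [load 65/65]
  15 → stock rod 4  [load 65/65]
6 stock rods opened.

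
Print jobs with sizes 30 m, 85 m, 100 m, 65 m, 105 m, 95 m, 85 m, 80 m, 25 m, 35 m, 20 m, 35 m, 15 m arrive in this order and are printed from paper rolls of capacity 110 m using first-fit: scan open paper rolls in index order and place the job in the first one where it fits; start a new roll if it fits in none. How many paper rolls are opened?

  30 → roll 1 (new)  [load 30/110]
  85 → roll 2 (new)  [load 85/110]
  100 → roll 3 (new)  [load 100/110]
  65 → roll 1  [load 95/110]
  105 → roll 4 (new)  [load 105/110]
  95 → roll 5 (new)  [load 95/110]
  85 → roll 6 (new)  [load 85/110]
  80 → roll 7 (new)  [load 80/110]
  25 → roll 2  [load 110/110]
  35 → roll 8 (new)  [load 35/110]
  20 → roll 6  [load 105/110]
  35 → roll 8  [load 70/110]
  15 → roll 1  [load 110/110]
8 paper rolls opened.

8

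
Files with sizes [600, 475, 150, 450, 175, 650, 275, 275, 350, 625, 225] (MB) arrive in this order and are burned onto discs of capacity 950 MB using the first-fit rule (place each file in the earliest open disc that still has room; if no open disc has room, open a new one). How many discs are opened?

  600 → disc 1 (new)  [load 600/950]
  475 → disc 2 (new)  [load 475/950]
  150 → disc 1  [load 750/950]
  450 → disc 2  [load 925/950]
  175 → disc 1  [load 925/950]
  650 → disc 3 (new)  [load 650/950]
  275 → disc 3  [load 925/950]
  275 → disc 4 (new)  [load 275/950]
  350 → disc 4  [load 625/950]
  625 → disc 5 (new)  [load 625/950]
  225 → disc 4  [load 850/950]
5 discs opened.

5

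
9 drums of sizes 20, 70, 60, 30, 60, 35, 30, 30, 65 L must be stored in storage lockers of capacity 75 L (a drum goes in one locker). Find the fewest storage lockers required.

Total = 70 + 65 + 60 + 60 + 35 + 30 + 30 + 30 + 20 = 400 L.
Lower bound: ⌈400/75⌉ = 6 storage lockers.
A packing using 7 storage lockers:
  locker 1: 70 = 70
  locker 2: 65 = 65
  locker 3: 60 = 60
  locker 4: 60 = 60
  locker 5: 35 + 30 = 65
  locker 6: 30 + 30 = 60
  locker 7: 20 = 20
No arrangement into 6 storage lockers stays within capacity, so 7 is optimal.

7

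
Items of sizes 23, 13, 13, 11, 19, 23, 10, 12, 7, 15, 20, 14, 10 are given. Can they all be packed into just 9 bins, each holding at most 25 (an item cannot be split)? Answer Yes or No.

Yes

A valid assignment using 9 bins:
  bin 1: 23 = 23
  bin 2: 23 = 23
  bin 3: 20 = 20
  bin 4: 19 = 19
  bin 5: 15 + 10 = 25
  bin 6: 14 + 11 = 25
  bin 7: 13 + 12 = 25
  bin 8: 13 + 10 = 23
  bin 9: 7 = 7
Every load is within 25, so 9 bins suffice.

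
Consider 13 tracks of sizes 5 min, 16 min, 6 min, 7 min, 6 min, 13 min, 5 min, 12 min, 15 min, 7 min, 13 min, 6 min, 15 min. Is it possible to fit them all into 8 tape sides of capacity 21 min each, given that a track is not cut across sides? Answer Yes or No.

Yes

A valid assignment using 7 tape sides:
  side 1: 16 + 5 = 21
  side 2: 15 + 6 = 21
  side 3: 15 + 6 = 21
  side 4: 13 + 7 = 20
  side 5: 13 + 7 = 20
  side 6: 12 + 6 = 18
  side 7: 5 = 5
That uses only 7 ≤ 8, so 8 tape sides are enough.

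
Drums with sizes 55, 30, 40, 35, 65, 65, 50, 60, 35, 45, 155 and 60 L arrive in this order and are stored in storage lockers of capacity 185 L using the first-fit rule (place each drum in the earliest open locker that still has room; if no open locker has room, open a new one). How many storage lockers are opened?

5

  55 → locker 1 (new)  [load 55/185]
  30 → locker 1  [load 85/185]
  40 → locker 1  [load 125/185]
  35 → locker 1  [load 160/185]
  65 → locker 2 (new)  [load 65/185]
  65 → locker 2  [load 130/185]
  50 → locker 2  [load 180/185]
  60 → locker 3 (new)  [load 60/185]
  35 → locker 3  [load 95/185]
  45 → locker 3  [load 140/185]
  155 → locker 4 (new)  [load 155/185]
  60 → locker 5 (new)  [load 60/185]
5 storage lockers opened.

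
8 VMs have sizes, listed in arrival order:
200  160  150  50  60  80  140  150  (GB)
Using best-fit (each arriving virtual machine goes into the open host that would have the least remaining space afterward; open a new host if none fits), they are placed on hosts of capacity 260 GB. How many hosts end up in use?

  200 → host 1 (new)  [load 200/260]
  160 → host 2 (new)  [load 160/260]
  150 → host 3 (new)  [load 150/260]
  50 → host 1  [load 250/260]
  60 → host 2  [load 220/260]
  80 → host 3  [load 230/260]
  140 → host 4 (new)  [load 140/260]
  150 → host 5 (new)  [load 150/260]
5 hosts opened.

5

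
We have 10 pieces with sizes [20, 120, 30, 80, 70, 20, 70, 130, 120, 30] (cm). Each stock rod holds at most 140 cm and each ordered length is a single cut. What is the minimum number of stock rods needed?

5

Total = 130 + 120 + 120 + 80 + 70 + 70 + 30 + 30 + 20 + 20 = 690 cm.
Lower bound: ⌈690/140⌉ = 5 stock rods.
A packing using 5 stock rods:
  stock rod 1: 130 = 130
  stock rod 2: 120 + 20 = 140
  stock rod 3: 120 + 20 = 140
  stock rod 4: 80 + 30 + 30 = 140
  stock rod 5: 70 + 70 = 140
This matches the lower bound, so 5 is optimal.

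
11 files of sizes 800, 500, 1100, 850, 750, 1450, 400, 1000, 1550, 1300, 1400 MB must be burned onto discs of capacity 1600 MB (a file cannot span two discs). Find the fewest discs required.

8

Total = 1550 + 1450 + 1400 + 1300 + 1100 + 1000 + 850 + 800 + 750 + 500 + 400 = 11100 MB.
Lower bound: ⌈11100/1600⌉ = 7 discs.
A packing using 8 discs:
  disc 1: 1550 = 1550
  disc 2: 1450 = 1450
  disc 3: 1400 = 1400
  disc 4: 1300 = 1300
  disc 5: 1100 + 500 = 1600
  disc 6: 1000 + 400 = 1400
  disc 7: 850 + 750 = 1600
  disc 8: 800 = 800
No arrangement into 7 discs stays within capacity, so 8 is optimal.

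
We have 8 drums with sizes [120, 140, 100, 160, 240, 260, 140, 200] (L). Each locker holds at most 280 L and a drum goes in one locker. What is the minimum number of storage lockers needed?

6

Total = 260 + 240 + 200 + 160 + 140 + 140 + 120 + 100 = 1360 L.
Lower bound: ⌈1360/280⌉ = 5 storage lockers.
A packing using 6 storage lockers:
  locker 1: 260 = 260
  locker 2: 240 = 240
  locker 3: 200 = 200
  locker 4: 160 + 120 = 280
  locker 5: 140 + 140 = 280
  locker 6: 100 = 100
No arrangement into 5 storage lockers stays within capacity, so 6 is optimal.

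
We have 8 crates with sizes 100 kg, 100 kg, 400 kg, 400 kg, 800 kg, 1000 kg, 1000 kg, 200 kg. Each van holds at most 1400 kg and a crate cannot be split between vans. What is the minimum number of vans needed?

3

Total = 1000 + 1000 + 800 + 400 + 400 + 200 + 100 + 100 = 4000 kg.
Lower bound: ⌈4000/1400⌉ = 3 vans.
A packing using 3 vans:
  van 1: 1000 + 400 = 1400
  van 2: 1000 + 400 = 1400
  van 3: 800 + 200 + 100 + 100 = 1200
This matches the lower bound, so 3 is optimal.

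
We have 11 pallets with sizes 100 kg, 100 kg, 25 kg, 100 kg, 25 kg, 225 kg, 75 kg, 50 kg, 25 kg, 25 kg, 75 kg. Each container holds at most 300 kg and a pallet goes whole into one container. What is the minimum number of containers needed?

Total = 225 + 100 + 100 + 100 + 75 + 75 + 50 + 25 + 25 + 25 + 25 = 825 kg.
Lower bound: ⌈825/300⌉ = 3 containers.
A packing using 3 containers:
  container 1: 225 + 75 = 300
  container 2: 100 + 100 + 100 = 300
  container 3: 75 + 50 + 25 + 25 + 25 + 25 = 225
This matches the lower bound, so 3 is optimal.

3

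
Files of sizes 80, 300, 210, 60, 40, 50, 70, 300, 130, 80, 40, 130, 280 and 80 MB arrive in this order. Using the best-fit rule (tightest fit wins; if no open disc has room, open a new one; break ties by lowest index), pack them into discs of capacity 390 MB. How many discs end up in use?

  80 → disc 1 (new)  [load 80/390]
  300 → disc 1  [load 380/390]
  210 → disc 2 (new)  [load 210/390]
  60 → disc 2  [load 270/390]
  40 → disc 2  [load 310/390]
  50 → disc 2  [load 360/390]
  70 → disc 3 (new)  [load 70/390]
  300 → disc 3  [load 370/390]
  130 → disc 4 (new)  [load 130/390]
  80 → disc 4  [load 210/390]
  40 → disc 4  [load 250/390]
  130 → disc 4  [load 380/390]
  280 → disc 5 (new)  [load 280/390]
  80 → disc 5  [load 360/390]
5 discs opened.

5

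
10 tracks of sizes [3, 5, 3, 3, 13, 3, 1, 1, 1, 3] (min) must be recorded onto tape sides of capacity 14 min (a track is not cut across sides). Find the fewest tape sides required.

3

Total = 13 + 5 + 3 + 3 + 3 + 3 + 3 + 1 + 1 + 1 = 36 min.
Lower bound: ⌈36/14⌉ = 3 tape sides.
A packing using 3 tape sides:
  side 1: 13 + 1 = 14
  side 2: 5 + 3 + 3 + 3 = 14
  side 3: 3 + 3 + 1 + 1 = 8
This matches the lower bound, so 3 is optimal.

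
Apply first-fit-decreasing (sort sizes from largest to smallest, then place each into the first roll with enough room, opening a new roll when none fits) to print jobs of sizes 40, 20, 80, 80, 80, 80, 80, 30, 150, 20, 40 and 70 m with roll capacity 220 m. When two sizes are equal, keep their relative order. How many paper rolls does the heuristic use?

Sorted descending: 150, 80, 80, 80, 80, 80, 70, 40, 40, 30, 20, 20.
  150 → roll 1 (new)  [load 150/220]
  80 → roll 2 (new)  [load 80/220]
  80 → roll 2  [load 160/220]
  80 → roll 3 (new)  [load 80/220]
  80 → roll 3  [load 160/220]
  80 → roll 4 (new)  [load 80/220]
  70 → roll 1  [load 220/220]
  40 → roll 2  [load 200/220]
  40 → roll 3  [load 200/220]
  30 → roll 4  [load 110/220]
  20 → roll 2  [load 220/220]
  20 → roll 3  [load 220/220]
4 paper rolls opened.

4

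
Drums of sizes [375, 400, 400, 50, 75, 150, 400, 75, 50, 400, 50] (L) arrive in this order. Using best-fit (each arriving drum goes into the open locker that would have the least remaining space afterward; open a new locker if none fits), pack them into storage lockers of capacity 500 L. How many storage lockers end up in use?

6

  375 → locker 1 (new)  [load 375/500]
  400 → locker 2 (new)  [load 400/500]
  400 → locker 3 (new)  [load 400/500]
  50 → locker 2  [load 450/500]
  75 → locker 3  [load 475/500]
  150 → locker 4 (new)  [load 150/500]
  400 → locker 5 (new)  [load 400/500]
  75 → locker 5  [load 475/500]
  50 → locker 2  [load 500/500]
  400 → locker 6 (new)  [load 400/500]
  50 → locker 6  [load 450/500]
6 storage lockers opened.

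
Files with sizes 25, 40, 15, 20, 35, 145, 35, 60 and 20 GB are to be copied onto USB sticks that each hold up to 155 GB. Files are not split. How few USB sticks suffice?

3

Total = 145 + 60 + 40 + 35 + 35 + 25 + 20 + 20 + 15 = 395 GB.
Lower bound: ⌈395/155⌉ = 3 USB sticks.
A packing using 3 USB sticks:
  USB stick 1: 145 = 145
  USB stick 2: 60 + 40 + 35 + 20 = 155
  USB stick 3: 35 + 25 + 20 + 15 = 95
This matches the lower bound, so 3 is optimal.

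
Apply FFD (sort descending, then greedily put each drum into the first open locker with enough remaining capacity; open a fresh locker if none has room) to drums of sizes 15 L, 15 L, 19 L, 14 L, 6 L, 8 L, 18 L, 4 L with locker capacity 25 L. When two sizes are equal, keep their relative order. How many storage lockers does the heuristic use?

Sorted descending: 19, 18, 15, 15, 14, 8, 6, 4.
  19 → locker 1 (new)  [load 19/25]
  18 → locker 2 (new)  [load 18/25]
  15 → locker 3 (new)  [load 15/25]
  15 → locker 4 (new)  [load 15/25]
  14 → locker 5 (new)  [load 14/25]
  8 → locker 3  [load 23/25]
  6 → locker 1  [load 25/25]
  4 → locker 2  [load 22/25]
5 storage lockers opened.

5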